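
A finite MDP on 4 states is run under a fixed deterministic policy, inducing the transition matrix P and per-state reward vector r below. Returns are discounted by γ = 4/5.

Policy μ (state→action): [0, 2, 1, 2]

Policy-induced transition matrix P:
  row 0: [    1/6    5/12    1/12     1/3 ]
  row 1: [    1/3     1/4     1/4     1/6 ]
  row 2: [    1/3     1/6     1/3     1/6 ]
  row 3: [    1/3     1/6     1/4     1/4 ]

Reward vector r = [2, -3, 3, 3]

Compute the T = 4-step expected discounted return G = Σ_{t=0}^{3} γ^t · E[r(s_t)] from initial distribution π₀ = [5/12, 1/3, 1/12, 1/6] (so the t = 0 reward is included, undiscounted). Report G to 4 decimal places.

t=0: π = [0.4167, 0.3333, 0.0833, 0.1667], E[r] = 0.5833, γ^t·E[r] = 0.583333, running G = 0.583333
t=1: π = [0.2639, 0.2986, 0.1875, 0.2500], E[r] = 0.9444, γ^t·E[r] = 0.755556, running G = 1.338889
t=2: π = [0.2894, 0.2575, 0.2216, 0.2315], E[r] = 1.1655, γ^t·E[r] = 0.745926, running G = 2.084815
t=3: π = [0.2851, 0.2605, 0.2202, 0.2342], E[r] = 1.1521, γ^t·E[r] = 0.589877, running G = 2.674691

G = 2.6747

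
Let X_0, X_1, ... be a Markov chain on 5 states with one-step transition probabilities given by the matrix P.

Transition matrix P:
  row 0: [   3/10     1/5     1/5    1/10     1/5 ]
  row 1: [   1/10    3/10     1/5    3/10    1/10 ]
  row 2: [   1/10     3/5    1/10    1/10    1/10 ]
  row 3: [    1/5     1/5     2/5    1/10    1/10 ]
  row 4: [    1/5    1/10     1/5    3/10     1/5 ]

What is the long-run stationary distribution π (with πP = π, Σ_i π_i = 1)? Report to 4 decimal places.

π = [0.1645, 0.3037, 0.2157, 0.1866, 0.1294]

Balance equations π_j = Σ_i π_i·P[i][j]:
  π_0 = 3/10·π_0 + 1/10·π_1 + 1/10·π_2 + 1/5·π_3 + 1/5·π_4
  π_1 = 1/5·π_0 + 3/10·π_1 + 3/5·π_2 + 1/5·π_3 + 1/10·π_4
  π_2 = 1/5·π_0 + 1/5·π_1 + 1/10·π_2 + 2/5·π_3 + 1/5·π_4
  π_3 = 1/10·π_0 + 3/10·π_1 + 1/10·π_2 + 1/10·π_3 + 3/10·π_4
  normalize: π_0 + π_1 + π_2 + π_3 + π_4 = 1
Solving the linear system gives exactly π = [1621/9854, 2993/9854, 1063/4927, 1839/9854, 1275/9854].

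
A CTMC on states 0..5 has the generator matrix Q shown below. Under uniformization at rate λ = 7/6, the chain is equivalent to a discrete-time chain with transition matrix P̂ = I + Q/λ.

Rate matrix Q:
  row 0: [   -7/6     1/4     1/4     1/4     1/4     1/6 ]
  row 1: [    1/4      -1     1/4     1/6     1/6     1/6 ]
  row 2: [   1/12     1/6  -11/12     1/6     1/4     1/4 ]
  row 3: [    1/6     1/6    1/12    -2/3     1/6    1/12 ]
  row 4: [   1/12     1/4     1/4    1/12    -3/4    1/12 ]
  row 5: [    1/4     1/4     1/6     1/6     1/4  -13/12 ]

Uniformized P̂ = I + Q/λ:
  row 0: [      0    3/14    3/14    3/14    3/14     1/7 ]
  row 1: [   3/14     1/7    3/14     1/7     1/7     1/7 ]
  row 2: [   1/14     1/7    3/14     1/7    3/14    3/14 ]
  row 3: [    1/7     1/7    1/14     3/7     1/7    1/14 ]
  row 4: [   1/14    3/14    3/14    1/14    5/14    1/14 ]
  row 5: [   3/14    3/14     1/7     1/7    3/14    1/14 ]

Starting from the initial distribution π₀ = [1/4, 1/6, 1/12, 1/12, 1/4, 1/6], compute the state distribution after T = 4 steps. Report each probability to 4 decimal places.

t=0: π = [0.2500, 0.1667, 0.0833, 0.0833, 0.2500, 0.1667]
t=1: π = [0.1071, 0.1905, 0.1905, 0.1667, 0.2321, 0.1131]
t=2: π = [0.1190, 0.1752, 0.1824, 0.1815, 0.2219, 0.1199]
t=3: π = [0.1180, 0.1758, 0.1798, 0.1874, 0.2205, 0.1185]
t=4: π = [0.1184, 0.1755, 0.1791, 0.1891, 0.2198, 0.1181]

π = [0.1184, 0.1755, 0.1791, 0.1891, 0.2198, 0.1181]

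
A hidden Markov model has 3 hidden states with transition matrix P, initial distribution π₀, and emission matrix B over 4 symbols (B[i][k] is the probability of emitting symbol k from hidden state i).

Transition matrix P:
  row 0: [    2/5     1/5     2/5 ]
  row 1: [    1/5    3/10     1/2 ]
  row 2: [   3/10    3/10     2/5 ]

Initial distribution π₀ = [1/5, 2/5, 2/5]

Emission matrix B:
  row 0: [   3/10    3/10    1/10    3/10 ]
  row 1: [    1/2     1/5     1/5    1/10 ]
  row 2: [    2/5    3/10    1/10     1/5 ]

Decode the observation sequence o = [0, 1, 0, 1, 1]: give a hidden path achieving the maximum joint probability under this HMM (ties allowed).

path = [1, 2, 1, 2, 2]

t=0: δ = [6.000e-02, 2.000e-01, 1.600e-01]  (obs o_0=0)
t=1: δ = [1.440e-02, 1.200e-02, 3.000e-02]  ψ = [2, 1, 1]  (obs o_1=1)
t=2: δ = [2.700e-03, 4.500e-03, 4.800e-03]  ψ = [2, 2, 2]  (obs o_2=0)
t=3: δ = [4.320e-04, 2.880e-04, 6.750e-04]  ψ = [2, 2, 1]  (obs o_3=1)
t=4: δ = [6.075e-05, 4.050e-05, 8.100e-05]  ψ = [2, 2, 2]  (obs o_4=1)
backtrack: best end state = 2; path = [1, 2, 1, 2, 2]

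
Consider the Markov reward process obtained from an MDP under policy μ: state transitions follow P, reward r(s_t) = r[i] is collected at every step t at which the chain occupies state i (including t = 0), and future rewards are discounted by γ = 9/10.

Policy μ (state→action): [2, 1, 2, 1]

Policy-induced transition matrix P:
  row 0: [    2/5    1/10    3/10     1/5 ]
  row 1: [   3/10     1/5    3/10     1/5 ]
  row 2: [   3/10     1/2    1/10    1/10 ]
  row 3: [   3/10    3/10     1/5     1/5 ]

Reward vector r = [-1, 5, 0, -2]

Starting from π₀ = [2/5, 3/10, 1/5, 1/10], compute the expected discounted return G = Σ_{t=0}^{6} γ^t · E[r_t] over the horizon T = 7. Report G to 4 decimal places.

t=0: π = [0.4000, 0.3000, 0.2000, 0.1000], E[r] = 0.9000, γ^t·E[r] = 0.900000, running G = 0.900000
t=1: π = [0.3400, 0.2300, 0.2500, 0.1800], E[r] = 0.4500, γ^t·E[r] = 0.405000, running G = 1.305000
t=2: π = [0.3340, 0.2590, 0.2320, 0.1750], E[r] = 0.6110, γ^t·E[r] = 0.494910, running G = 1.799910
t=3: π = [0.3334, 0.2537, 0.2361, 0.1768], E[r] = 0.5815, γ^t·E[r] = 0.423914, running G = 2.223824
t=4: π = [0.3333, 0.2552, 0.2351, 0.1764], E[r] = 0.5897, γ^t·E[r] = 0.386922, running G = 2.610745
t=5: π = [0.3333, 0.2548, 0.2353, 0.1765], E[r] = 0.5879, γ^t·E[r] = 0.347126, running G = 2.957871
t=6: π = [0.3333, 0.2549, 0.2353, 0.1765], E[r] = 0.5883, γ^t·E[r] = 0.312660, running G = 3.270531

G = 3.2705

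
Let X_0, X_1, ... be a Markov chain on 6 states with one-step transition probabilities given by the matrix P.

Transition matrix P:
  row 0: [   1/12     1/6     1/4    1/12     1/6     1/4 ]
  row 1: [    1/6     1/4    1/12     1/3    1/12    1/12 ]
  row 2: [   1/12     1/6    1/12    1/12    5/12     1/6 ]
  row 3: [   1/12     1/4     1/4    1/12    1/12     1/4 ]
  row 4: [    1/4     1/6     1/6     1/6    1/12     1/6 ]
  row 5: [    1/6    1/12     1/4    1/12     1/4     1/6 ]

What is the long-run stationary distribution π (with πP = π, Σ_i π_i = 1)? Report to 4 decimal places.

π = [0.1434, 0.1789, 0.1757, 0.1433, 0.1831, 0.1757]

Balance equations π_j = Σ_i π_i·P[i][j]:
  π_0 = 1/12·π_0 + 1/6·π_1 + 1/12·π_2 + 1/12·π_3 + 1/4·π_4 + 1/6·π_5
  π_1 = 1/6·π_0 + 1/4·π_1 + 1/6·π_2 + 1/4·π_3 + 1/6·π_4 + 1/12·π_5
  π_2 = 1/4·π_0 + 1/12·π_1 + 1/12·π_2 + 1/4·π_3 + 1/6·π_4 + 1/4·π_5
  π_3 = 1/12·π_0 + 1/3·π_1 + 1/12·π_2 + 1/12·π_3 + 1/6·π_4 + 1/12·π_5
  π_4 = 1/6·π_0 + 1/12·π_1 + 5/12·π_2 + 1/12·π_3 + 1/12·π_4 + 1/4·π_5
  normalize: π_0 + π_1 + π_2 + π_3 + π_4 + π_5 = 1
Solving the linear system gives exactly π = [1141/7957, 4270/23871, 4193/23871, 3421/23871, 1457/7957, 4193/23871].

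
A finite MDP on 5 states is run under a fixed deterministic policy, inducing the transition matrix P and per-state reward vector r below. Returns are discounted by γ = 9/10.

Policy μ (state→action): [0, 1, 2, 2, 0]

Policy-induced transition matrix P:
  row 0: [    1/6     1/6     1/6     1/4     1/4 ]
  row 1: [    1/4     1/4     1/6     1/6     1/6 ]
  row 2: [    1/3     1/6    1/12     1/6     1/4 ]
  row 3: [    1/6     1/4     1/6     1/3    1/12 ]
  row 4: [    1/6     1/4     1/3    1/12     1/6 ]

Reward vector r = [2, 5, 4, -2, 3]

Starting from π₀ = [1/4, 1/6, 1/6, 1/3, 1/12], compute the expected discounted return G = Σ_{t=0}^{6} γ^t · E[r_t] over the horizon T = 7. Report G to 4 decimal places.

G = 11.4574

t=0: π = [0.2500, 0.1667, 0.1667, 0.3333, 0.0833], E[r] = 1.5833, γ^t·E[r] = 1.583333, running G = 1.583333
t=1: π = [0.2083, 0.2153, 0.1667, 0.2361, 0.1736], E[r] = 2.2083, γ^t·E[r] = 1.987500, running G = 3.570833
t=2: π = [0.2124, 0.2188, 0.1817, 0.2089, 0.1782], E[r] = 2.3623, γ^t·E[r] = 1.913438, running G = 5.484271
t=3: π = [0.2152, 0.2172, 0.1812, 0.2043, 0.1821], E[r] = 2.3787, γ^t·E[r] = 1.734082, running G = 7.218353
t=4: π = [0.2150, 0.2170, 0.1819, 0.2035, 0.1827], E[r] = 2.3835, γ^t·E[r] = 1.563804, running G = 8.782156
t=5: π = [0.2151, 0.2169, 0.1820, 0.2033, 0.1828], E[r] = 2.3844, γ^t·E[r] = 1.407955, running G = 10.190112
t=6: π = [0.2151, 0.2169, 0.1820, 0.2032, 0.1828], E[r] = 2.3846, γ^t·E[r] = 1.267249, running G = 11.457360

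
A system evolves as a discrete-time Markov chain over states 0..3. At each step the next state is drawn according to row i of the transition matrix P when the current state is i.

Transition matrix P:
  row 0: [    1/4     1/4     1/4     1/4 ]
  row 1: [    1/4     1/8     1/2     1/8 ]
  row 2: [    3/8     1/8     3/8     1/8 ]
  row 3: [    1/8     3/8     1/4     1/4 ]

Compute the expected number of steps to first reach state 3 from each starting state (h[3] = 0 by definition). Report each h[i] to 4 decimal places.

First-step conditioning: h[3] = 0; for i ≠ 3, h[i] = 1 + Σ_k P[i][k]·h[k].
  h[0] = 1 + 1/4·h[0] + 1/4·h[1] + 1/4·h[2]
  h[1] = 1 + 1/4·h[0] + 1/8·h[1] + 1/2·h[2]
  h[2] = 1 + 3/8·h[0] + 1/8·h[1] + 3/8·h[2]
Solving the 3×3 linear system over states ≠ 3 gives exactly h = [65/12, 37/6, 73/12, 0] (h[3] = 0 is the target).

h = [5.4167, 6.1667, 6.0833, 0.0000]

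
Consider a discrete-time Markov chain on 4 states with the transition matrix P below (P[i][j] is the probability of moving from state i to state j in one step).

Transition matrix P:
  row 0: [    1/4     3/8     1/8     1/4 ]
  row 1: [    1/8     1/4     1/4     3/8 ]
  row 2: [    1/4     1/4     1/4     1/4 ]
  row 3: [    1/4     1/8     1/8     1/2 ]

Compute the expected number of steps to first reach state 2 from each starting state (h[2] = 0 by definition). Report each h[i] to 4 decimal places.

First-step conditioning: h[2] = 0; for i ≠ 2, h[i] = 1 + Σ_k P[i][k]·h[k].
  h[0] = 1 + 1/4·h[0] + 3/8·h[1] + 1/4·h[3]
  h[1] = 1 + 1/8·h[0] + 1/4·h[1] + 3/8·h[3]
  h[3] = 1 + 1/4·h[0] + 1/8·h[1] + 1/2·h[3]
Solving the 3×3 linear system over states ≠ 2 gives exactly h = [32/5, 40/7, 0, 232/35] (h[2] = 0 is the target).

h = [6.4000, 5.7143, 0.0000, 6.6286]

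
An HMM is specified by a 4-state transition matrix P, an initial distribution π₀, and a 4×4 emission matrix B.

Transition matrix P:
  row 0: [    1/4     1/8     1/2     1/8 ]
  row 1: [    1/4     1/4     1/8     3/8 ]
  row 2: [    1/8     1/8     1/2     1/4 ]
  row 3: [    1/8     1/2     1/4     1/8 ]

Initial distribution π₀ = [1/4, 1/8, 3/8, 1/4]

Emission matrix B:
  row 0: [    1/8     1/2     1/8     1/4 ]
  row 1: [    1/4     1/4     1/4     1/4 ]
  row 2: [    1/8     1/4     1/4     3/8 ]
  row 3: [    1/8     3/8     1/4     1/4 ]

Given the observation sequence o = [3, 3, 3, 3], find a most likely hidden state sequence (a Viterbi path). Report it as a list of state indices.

path = [2, 2, 2, 2]

t=0: δ = [6.250e-02, 3.125e-02, 1.406e-01, 6.250e-02]  (obs o_0=3)
t=1: δ = [4.395e-03, 7.812e-03, 2.637e-02, 8.789e-03]  ψ = [2, 3, 2, 2]  (obs o_1=3)
t=2: δ = [8.240e-04, 1.099e-03, 4.944e-03, 1.648e-03]  ψ = [2, 3, 2, 2]  (obs o_2=3)
t=3: δ = [1.545e-04, 2.060e-04, 9.270e-04, 3.090e-04]  ψ = [2, 3, 2, 2]  (obs o_3=3)
backtrack: best end state = 2; path = [2, 2, 2, 2]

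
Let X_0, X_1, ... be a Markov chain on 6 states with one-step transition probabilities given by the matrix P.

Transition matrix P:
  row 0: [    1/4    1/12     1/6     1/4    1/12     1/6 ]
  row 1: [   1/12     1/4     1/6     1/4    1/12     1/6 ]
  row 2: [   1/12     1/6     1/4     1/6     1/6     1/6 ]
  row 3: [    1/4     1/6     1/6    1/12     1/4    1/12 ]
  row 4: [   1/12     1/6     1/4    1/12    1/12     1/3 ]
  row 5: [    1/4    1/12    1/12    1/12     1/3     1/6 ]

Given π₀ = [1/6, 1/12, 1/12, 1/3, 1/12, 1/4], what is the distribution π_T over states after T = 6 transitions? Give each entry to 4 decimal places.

t=0: π = [0.1667, 0.0833, 0.0833, 0.3333, 0.0833, 0.2500]
t=1: π = [0.2083, 0.1389, 0.1597, 0.1319, 0.2083, 0.1528]
t=2: π = [0.1655, 0.1481, 0.1846, 0.1545, 0.1568, 0.1904]
t=3: π = [0.1684, 0.1494, 0.1793, 0.1510, 0.1721, 0.1799]
t=4: π = [0.1666, 0.1501, 0.1809, 0.1512, 0.1684, 0.1828]
t=5: π = [0.1668, 0.1501, 0.1806, 0.1512, 0.1693, 0.1821]
t=6: π = [0.1667, 0.1501, 0.1806, 0.1512, 0.1691, 0.1823]

π = [0.1667, 0.1501, 0.1806, 0.1512, 0.1691, 0.1823]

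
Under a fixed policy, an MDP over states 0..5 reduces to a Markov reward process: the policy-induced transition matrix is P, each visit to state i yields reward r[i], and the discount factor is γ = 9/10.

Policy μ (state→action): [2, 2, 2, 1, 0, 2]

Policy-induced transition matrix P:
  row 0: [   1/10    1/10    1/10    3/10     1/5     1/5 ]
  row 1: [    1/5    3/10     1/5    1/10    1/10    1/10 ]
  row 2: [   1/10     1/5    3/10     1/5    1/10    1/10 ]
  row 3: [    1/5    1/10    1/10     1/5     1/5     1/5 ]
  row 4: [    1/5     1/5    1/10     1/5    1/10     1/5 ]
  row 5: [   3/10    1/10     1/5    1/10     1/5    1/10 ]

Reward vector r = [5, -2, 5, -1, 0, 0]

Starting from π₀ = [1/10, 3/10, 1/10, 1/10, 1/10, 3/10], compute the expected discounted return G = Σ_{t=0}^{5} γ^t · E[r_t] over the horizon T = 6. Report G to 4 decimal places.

G = 4.9446

t=0: π = [0.1000, 0.3000, 0.1000, 0.1000, 0.1000, 0.3000], E[r] = 0.3000, γ^t·E[r] = 0.300000, running G = 0.300000
t=1: π = [0.2100, 0.1800, 0.1800, 0.1500, 0.1500, 0.1300], E[r] = 1.4400, γ^t·E[r] = 1.296000, running G = 1.596000
t=2: π = [0.1740, 0.1690, 0.1670, 0.1900, 0.1490, 0.1510], E[r] = 1.1770, γ^t·E[r] = 0.953370, running G = 2.549370
t=3: π = [0.1810, 0.1654, 0.1654, 0.1854, 0.1515, 0.1513], E[r] = 1.2158, γ^t·E[r] = 0.886318, running G = 3.435688
t=4: π = [0.1805, 0.1648, 0.1648, 0.1864, 0.1518, 0.1518], E[r] = 1.2102, γ^t·E[r] = 0.794032, running G = 4.229720
t=5: π = [0.1807, 0.1646, 0.1646, 0.1864, 0.1519, 0.1519], E[r] = 1.2107, γ^t·E[r] = 0.714906, running G = 4.944626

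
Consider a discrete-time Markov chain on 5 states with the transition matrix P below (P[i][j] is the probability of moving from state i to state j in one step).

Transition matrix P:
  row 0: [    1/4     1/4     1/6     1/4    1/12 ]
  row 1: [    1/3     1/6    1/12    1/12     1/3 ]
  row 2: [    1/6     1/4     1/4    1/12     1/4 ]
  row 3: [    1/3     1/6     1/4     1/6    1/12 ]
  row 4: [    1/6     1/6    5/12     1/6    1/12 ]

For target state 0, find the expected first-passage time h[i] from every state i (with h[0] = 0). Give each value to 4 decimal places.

First-step conditioning: h[0] = 0; for i ≠ 0, h[i] = 1 + Σ_k P[i][k]·h[k].
  h[1] = 1 + 1/6·h[1] + 1/12·h[2] + 1/12·h[3] + 1/3·h[4]
  h[2] = 1 + 1/4·h[1] + 1/4·h[2] + 1/12·h[3] + 1/4·h[4]
  h[3] = 1 + 1/6·h[1] + 1/4·h[2] + 1/6·h[3] + 1/12·h[4]
  h[4] = 1 + 1/6·h[1] + 5/12·h[2] + 1/6·h[3] + 1/12·h[4]
Solving the 4×4 linear system over states ≠ 0 gives exactly h = [0, 3452/895, 816/179, 3396/895, 4076/895] (h[0] = 0 is the target).

h = [0.0000, 3.8570, 4.5587, 3.7944, 4.5542]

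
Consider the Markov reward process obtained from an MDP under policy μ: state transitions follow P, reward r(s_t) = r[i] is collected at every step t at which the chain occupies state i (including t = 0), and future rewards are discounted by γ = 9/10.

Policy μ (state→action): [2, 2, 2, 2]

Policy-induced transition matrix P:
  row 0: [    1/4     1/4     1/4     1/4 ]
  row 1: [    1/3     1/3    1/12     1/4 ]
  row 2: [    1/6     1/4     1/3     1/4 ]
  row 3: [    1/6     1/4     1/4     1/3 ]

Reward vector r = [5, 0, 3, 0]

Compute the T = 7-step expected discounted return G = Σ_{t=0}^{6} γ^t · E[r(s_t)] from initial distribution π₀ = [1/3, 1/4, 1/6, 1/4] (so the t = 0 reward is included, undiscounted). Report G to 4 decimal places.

t=0: π = [0.3333, 0.2500, 0.1667, 0.2500], E[r] = 2.1667, γ^t·E[r] = 2.166667, running G = 2.166667
t=1: π = [0.2361, 0.2708, 0.2222, 0.2708], E[r] = 1.8472, γ^t·E[r] = 1.662500, running G = 3.829167
t=2: π = [0.2315, 0.2726, 0.2234, 0.2726], E[r] = 1.8275, γ^t·E[r] = 1.480313, running G = 5.309479
t=3: π = [0.2314, 0.2727, 0.2232, 0.2727], E[r] = 1.8265, γ^t·E[r] = 1.331508, running G = 6.640987
t=4: π = [0.2314, 0.2727, 0.2231, 0.2727], E[r] = 1.8264, γ^t·E[r] = 1.198331, running G = 7.839318
t=5: π = [0.2314, 0.2727, 0.2231, 0.2727], E[r] = 1.8264, γ^t·E[r] = 1.078498, running G = 8.917816
t=6: π = [0.2314, 0.2727, 0.2231, 0.2727], E[r] = 1.8264, γ^t·E[r] = 0.970648, running G = 9.888464

G = 9.8885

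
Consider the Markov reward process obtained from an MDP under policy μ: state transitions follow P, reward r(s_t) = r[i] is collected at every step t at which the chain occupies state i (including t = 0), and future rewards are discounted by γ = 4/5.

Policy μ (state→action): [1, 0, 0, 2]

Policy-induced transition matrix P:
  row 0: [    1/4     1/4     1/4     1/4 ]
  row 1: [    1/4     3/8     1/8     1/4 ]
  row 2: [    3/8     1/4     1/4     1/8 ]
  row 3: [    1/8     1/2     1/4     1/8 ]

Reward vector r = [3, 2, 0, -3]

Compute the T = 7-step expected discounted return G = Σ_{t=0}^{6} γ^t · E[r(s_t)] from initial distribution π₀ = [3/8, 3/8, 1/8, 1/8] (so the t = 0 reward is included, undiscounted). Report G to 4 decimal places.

t=0: π = [0.3750, 0.3750, 0.1250, 0.1250], E[r] = 1.5000, γ^t·E[r] = 1.500000, running G = 1.500000
t=1: π = [0.2500, 0.3281, 0.2031, 0.2188], E[r] = 0.7500, γ^t·E[r] = 0.600000, running G = 2.100000
t=2: π = [0.2480, 0.3457, 0.2090, 0.1973], E[r] = 0.8438, γ^t·E[r] = 0.540000, running G = 2.640000
t=3: π = [0.2515, 0.3425, 0.2068, 0.1992], E[r] = 0.8418, γ^t·E[r] = 0.431000, running G = 3.071000
t=4: π = [0.2509, 0.3426, 0.2072, 0.1992], E[r] = 0.8403, γ^t·E[r] = 0.344200, running G = 3.415200
t=5: π = [0.2510, 0.3426, 0.2072, 0.1992], E[r] = 0.8407, γ^t·E[r] = 0.275470, running G = 3.690670
t=6: π = [0.2510, 0.3426, 0.2072, 0.1992], E[r] = 0.8406, γ^t·E[r] = 0.220368, running G = 3.911038

G = 3.9110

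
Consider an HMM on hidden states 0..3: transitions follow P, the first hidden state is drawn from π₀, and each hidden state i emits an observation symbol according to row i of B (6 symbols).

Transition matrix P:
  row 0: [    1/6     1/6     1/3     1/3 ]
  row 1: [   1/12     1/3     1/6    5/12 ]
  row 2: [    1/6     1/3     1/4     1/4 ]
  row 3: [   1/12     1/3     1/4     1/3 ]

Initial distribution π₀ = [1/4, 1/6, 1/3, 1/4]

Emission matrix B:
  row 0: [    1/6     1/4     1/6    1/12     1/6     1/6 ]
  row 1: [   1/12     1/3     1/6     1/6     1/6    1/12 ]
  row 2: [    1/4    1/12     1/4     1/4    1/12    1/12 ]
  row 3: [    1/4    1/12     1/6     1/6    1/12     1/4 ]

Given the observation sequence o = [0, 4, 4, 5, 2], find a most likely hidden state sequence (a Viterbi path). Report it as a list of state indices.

t=0: δ = [4.167e-02, 1.389e-02, 8.333e-02, 6.250e-02]  (obs o_0=0)
t=1: δ = [2.315e-03, 4.630e-03, 1.736e-03, 1.736e-03]  ψ = [2, 2, 2, 2]  (obs o_1=4)
t=2: δ = [6.430e-05, 2.572e-04, 6.430e-05, 1.608e-04]  ψ = [0, 1, 0, 1]  (obs o_2=4)
t=3: δ = [3.572e-06, 7.144e-06, 3.572e-06, 2.679e-05]  ψ = [1, 1, 1, 1]  (obs o_3=5)
t=4: δ = [3.721e-07, 1.488e-06, 1.674e-06, 1.488e-06]  ψ = [3, 3, 3, 3]  (obs o_4=2)
backtrack: best end state = 2; path = [2, 1, 1, 3, 2]

path = [2, 1, 1, 3, 2]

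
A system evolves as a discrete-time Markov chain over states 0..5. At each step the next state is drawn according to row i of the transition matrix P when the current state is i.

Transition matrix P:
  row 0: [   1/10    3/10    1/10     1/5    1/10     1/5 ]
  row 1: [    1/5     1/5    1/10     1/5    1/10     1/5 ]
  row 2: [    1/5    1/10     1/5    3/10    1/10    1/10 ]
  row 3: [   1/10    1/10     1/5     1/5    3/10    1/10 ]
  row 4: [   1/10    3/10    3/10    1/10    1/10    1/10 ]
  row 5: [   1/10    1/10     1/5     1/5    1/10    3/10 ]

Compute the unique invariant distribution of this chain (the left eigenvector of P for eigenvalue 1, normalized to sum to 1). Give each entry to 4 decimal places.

π = [0.1356, 0.1725, 0.1833, 0.2042, 0.1408, 0.1635]

Balance equations π_j = Σ_i π_i·P[i][j]:
  π_0 = 1/10·π_0 + 1/5·π_1 + 1/5·π_2 + 1/10·π_3 + 1/10·π_4 + 1/10·π_5
  π_1 = 3/10·π_0 + 1/5·π_1 + 1/10·π_2 + 1/10·π_3 + 3/10·π_4 + 1/10·π_5
  π_2 = 1/10·π_0 + 1/10·π_1 + 1/5·π_2 + 1/5·π_3 + 3/10·π_4 + 1/5·π_5
  π_3 = 1/5·π_0 + 1/5·π_1 + 3/10·π_2 + 1/5·π_3 + 1/10·π_4 + 1/5·π_5
  π_4 = 1/10·π_0 + 1/10·π_1 + 1/10·π_2 + 3/10·π_3 + 1/10·π_4 + 1/10·π_5
  normalize: π_0 + π_1 + π_2 + π_3 + π_4 + π_5 = 1
Solving the linear system gives exactly π = [6152/45375, 7829/45375, 252/1375, 337/1650, 581/4125, 1349/8250].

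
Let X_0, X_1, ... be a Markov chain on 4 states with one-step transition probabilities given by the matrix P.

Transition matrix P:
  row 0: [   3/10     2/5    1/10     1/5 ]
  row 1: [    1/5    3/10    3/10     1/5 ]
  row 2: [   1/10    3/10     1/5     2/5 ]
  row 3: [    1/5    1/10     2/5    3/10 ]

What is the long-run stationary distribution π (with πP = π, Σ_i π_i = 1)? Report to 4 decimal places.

π = [0.1930, 0.2632, 0.2632, 0.2807]

Balance equations π_j = Σ_i π_i·P[i][j]:
  π_0 = 3/10·π_0 + 1/5·π_1 + 1/10·π_2 + 1/5·π_3
  π_1 = 2/5·π_0 + 3/10·π_1 + 3/10·π_2 + 1/10·π_3
  π_2 = 1/10·π_0 + 3/10·π_1 + 1/5·π_2 + 2/5·π_3
  normalize: π_0 + π_1 + π_2 + π_3 = 1
Solving the linear system gives exactly π = [11/57, 5/19, 5/19, 16/57].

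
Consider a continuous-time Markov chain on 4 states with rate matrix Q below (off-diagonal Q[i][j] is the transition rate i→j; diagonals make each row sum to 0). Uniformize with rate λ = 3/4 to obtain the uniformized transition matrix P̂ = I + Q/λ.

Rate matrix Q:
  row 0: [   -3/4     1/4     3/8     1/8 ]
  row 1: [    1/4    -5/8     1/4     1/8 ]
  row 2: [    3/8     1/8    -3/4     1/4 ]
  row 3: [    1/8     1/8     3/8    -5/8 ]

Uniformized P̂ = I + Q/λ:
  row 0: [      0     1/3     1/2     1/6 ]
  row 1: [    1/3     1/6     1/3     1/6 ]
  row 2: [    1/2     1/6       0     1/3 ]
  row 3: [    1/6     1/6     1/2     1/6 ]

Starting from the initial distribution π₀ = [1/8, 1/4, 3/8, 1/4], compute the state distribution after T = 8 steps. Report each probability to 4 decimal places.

π = [0.2608, 0.2104, 0.3106, 0.2181]

t=0: π = [0.1250, 0.2500, 0.3750, 0.2500]
t=1: π = [0.3125, 0.1875, 0.2708, 0.2292]
t=2: π = [0.2361, 0.2188, 0.3333, 0.2118]
t=3: π = [0.2749, 0.2060, 0.2969, 0.2222]
t=4: π = [0.2541, 0.2125, 0.3172, 0.2161]
t=5: π = [0.2655, 0.2090, 0.3060, 0.2195]
t=6: π = [0.2593, 0.2109, 0.3122, 0.2177]
t=7: π = [0.2627, 0.2099, 0.3088, 0.2187]
t=8: π = [0.2608, 0.2104, 0.3106, 0.2181]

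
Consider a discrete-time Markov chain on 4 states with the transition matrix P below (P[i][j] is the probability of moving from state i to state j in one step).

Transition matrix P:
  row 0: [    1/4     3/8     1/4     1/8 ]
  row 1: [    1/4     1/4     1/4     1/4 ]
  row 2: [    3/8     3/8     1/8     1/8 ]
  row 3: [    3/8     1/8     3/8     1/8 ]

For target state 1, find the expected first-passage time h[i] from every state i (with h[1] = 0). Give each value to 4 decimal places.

First-step conditioning: h[1] = 0; for i ≠ 1, h[i] = 1 + Σ_k P[i][k]·h[k].
  h[0] = 1 + 1/4·h[0] + 1/4·h[2] + 1/8·h[3]
  h[2] = 1 + 3/8·h[0] + 1/8·h[2] + 1/8·h[3]
  h[3] = 1 + 3/8·h[0] + 3/8·h[2] + 1/8·h[3]
Solving the 3×3 linear system over states ≠ 1 gives exactly h = [32/11, 0, 32/11, 40/11] (h[1] = 0 is the target).

h = [2.9091, 0.0000, 2.9091, 3.6364]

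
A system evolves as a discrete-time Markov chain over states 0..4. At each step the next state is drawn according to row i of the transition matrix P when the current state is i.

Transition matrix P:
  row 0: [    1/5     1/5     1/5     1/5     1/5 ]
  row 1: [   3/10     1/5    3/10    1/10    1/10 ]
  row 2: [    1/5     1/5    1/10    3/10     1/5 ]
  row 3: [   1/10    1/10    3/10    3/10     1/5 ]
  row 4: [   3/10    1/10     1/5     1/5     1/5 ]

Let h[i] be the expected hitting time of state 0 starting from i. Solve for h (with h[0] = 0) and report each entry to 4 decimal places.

h = [0.0000, 4.2463, 4.7833, 5.3153, 4.3054]

First-step conditioning: h[0] = 0; for i ≠ 0, h[i] = 1 + Σ_k P[i][k]·h[k].
  h[1] = 1 + 1/5·h[1] + 3/10·h[2] + 1/10·h[3] + 1/10·h[4]
  h[2] = 1 + 1/5·h[1] + 1/10·h[2] + 3/10·h[3] + 1/5·h[4]
  h[3] = 1 + 1/10·h[1] + 3/10·h[2] + 3/10·h[3] + 1/5·h[4]
  h[4] = 1 + 1/10·h[1] + 1/5·h[2] + 1/5·h[3] + 1/5·h[4]
Solving the 4×4 linear system over states ≠ 0 gives exactly h = [0, 862/203, 971/203, 1079/203, 874/203] (h[0] = 0 is the target).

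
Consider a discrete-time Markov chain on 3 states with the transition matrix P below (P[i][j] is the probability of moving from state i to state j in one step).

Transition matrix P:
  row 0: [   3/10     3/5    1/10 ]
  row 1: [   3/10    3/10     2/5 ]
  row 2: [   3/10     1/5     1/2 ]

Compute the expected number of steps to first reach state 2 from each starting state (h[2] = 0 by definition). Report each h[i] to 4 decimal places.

h = [4.1935, 3.2258, 0.0000]

First-step conditioning: h[2] = 0; for i ≠ 2, h[i] = 1 + Σ_k P[i][k]·h[k].
  h[0] = 1 + 3/10·h[0] + 3/5·h[1]
  h[1] = 1 + 3/10·h[0] + 3/10·h[1]
Solving the 2×2 linear system over states ≠ 2 gives exactly h = [130/31, 100/31, 0] (h[2] = 0 is the target).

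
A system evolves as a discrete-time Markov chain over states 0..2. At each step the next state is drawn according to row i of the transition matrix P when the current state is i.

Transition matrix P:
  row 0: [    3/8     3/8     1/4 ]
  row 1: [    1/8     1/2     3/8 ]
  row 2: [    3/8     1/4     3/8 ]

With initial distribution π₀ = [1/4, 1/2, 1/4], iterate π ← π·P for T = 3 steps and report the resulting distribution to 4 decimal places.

t=0: π = [0.2500, 0.5000, 0.2500]
t=1: π = [0.2500, 0.4063, 0.3438]
t=2: π = [0.2734, 0.3828, 0.3438]
t=3: π = [0.2793, 0.3799, 0.3408]

π = [0.2793, 0.3799, 0.3408]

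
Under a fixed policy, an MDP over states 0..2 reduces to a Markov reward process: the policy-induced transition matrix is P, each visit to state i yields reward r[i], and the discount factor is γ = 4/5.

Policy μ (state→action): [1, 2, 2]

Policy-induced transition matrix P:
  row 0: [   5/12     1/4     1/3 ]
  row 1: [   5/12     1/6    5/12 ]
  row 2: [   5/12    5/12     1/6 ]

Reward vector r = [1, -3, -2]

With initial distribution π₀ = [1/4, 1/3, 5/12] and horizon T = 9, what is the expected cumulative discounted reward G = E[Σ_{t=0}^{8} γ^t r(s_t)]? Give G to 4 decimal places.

t=0: π = [0.2500, 0.3333, 0.4167], E[r] = -1.5833, γ^t·E[r] = -1.583333, running G = -1.583333
t=1: π = [0.4167, 0.2917, 0.2917], E[r] = -1.0417, γ^t·E[r] = -0.833333, running G = -2.416667
t=2: π = [0.4167, 0.2743, 0.3090], E[r] = -1.0243, γ^t·E[r] = -0.655556, running G = -3.072222
t=3: π = [0.4167, 0.2786, 0.3047], E[r] = -1.0286, γ^t·E[r] = -0.526667, running G = -3.598889
t=4: π = [0.4167, 0.2776, 0.3058], E[r] = -1.0276, γ^t·E[r] = -0.420889, running G = -4.019778
t=5: π = [0.4167, 0.2778, 0.3055], E[r] = -1.0278, γ^t·E[r] = -0.336800, running G = -4.356578
t=6: π = [0.4167, 0.2778, 0.3056], E[r] = -1.0278, γ^t·E[r] = -0.269422, running G = -4.626000
t=7: π = [0.4167, 0.2778, 0.3056], E[r] = -1.0278, γ^t·E[r] = -0.215541, running G = -4.841541
t=8: π = [0.4167, 0.2778, 0.3056], E[r] = -1.0278, γ^t·E[r] = -0.172432, running G = -5.013974

G = -5.0140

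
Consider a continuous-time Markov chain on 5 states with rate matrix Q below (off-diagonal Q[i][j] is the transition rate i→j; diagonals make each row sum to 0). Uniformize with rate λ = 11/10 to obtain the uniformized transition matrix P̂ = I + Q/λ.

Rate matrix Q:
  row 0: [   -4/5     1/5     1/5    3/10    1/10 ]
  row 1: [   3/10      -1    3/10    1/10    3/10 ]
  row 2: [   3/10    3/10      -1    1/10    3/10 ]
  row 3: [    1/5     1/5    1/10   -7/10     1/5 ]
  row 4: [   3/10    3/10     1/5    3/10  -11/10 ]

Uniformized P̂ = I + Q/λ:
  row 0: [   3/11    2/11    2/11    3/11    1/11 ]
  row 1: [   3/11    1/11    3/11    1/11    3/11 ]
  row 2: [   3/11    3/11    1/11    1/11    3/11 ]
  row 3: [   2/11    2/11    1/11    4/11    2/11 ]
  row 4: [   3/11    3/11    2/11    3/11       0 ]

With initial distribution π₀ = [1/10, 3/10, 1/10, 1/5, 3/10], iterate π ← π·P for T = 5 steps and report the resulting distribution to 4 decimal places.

t=0: π = [0.1000, 0.3000, 0.1000, 0.2000, 0.3000]
t=1: π = [0.2545, 0.1909, 0.1818, 0.2182, 0.1545]
t=2: π = [0.2529, 0.1950, 0.1628, 0.2248, 0.1645]
t=3: π = [0.2523, 0.1938, 0.1643, 0.2281, 0.1615]
t=4: π = [0.2520, 0.1938, 0.1638, 0.2283, 0.1621]
t=5: π = [0.2520, 0.1938, 0.1638, 0.2285, 0.1619]

π = [0.2520, 0.1938, 0.1638, 0.2285, 0.1619]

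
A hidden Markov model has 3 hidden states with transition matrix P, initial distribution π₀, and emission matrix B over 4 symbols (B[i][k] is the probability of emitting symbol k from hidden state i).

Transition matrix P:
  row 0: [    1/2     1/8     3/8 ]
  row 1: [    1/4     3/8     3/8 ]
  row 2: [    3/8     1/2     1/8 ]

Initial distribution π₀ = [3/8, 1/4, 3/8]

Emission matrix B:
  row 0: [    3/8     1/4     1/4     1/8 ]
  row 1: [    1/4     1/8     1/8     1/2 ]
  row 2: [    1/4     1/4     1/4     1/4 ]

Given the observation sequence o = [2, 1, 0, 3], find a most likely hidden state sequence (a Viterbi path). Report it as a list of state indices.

path = [0, 0, 2, 1]

t=0: δ = [9.375e-02, 3.125e-02, 9.375e-02]  (obs o_0=2)
t=1: δ = [1.172e-02, 5.859e-03, 8.789e-03]  ψ = [0, 2, 0]  (obs o_1=1)
t=2: δ = [2.197e-03, 1.099e-03, 1.099e-03]  ψ = [0, 2, 0]  (obs o_2=0)
t=3: δ = [1.373e-04, 2.747e-04, 2.060e-04]  ψ = [0, 2, 0]  (obs o_3=3)
backtrack: best end state = 1; path = [0, 0, 2, 1]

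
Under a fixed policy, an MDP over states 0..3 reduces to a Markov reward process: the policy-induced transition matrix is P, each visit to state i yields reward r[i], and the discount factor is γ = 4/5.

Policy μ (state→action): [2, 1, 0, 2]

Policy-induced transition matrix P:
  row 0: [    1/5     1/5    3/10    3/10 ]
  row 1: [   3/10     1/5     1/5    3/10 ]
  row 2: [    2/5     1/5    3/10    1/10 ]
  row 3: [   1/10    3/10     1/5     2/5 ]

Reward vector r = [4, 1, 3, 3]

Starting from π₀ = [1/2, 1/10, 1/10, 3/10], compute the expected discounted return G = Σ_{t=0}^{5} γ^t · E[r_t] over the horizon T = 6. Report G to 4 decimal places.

G = 10.7566

t=0: π = [0.5000, 0.1000, 0.1000, 0.3000], E[r] = 3.3000, γ^t·E[r] = 3.300000, running G = 3.300000
t=1: π = [0.2000, 0.2300, 0.2600, 0.3100], E[r] = 2.7400, γ^t·E[r] = 2.192000, running G = 5.492000
t=2: π = [0.2440, 0.2310, 0.2460, 0.2790], E[r] = 2.7820, γ^t·E[r] = 1.780480, running G = 7.272480
t=3: π = [0.2444, 0.2279, 0.2490, 0.2787], E[r] = 2.7886, γ^t·E[r] = 1.427763, running G = 8.700243
t=4: π = [0.2447, 0.2279, 0.2493, 0.2781], E[r] = 2.7890, γ^t·E[r] = 1.142366, running G = 9.842609
t=5: π = [0.2448, 0.2278, 0.2494, 0.2779], E[r] = 2.7892, γ^t·E[r] = 0.913976, running G = 10.756586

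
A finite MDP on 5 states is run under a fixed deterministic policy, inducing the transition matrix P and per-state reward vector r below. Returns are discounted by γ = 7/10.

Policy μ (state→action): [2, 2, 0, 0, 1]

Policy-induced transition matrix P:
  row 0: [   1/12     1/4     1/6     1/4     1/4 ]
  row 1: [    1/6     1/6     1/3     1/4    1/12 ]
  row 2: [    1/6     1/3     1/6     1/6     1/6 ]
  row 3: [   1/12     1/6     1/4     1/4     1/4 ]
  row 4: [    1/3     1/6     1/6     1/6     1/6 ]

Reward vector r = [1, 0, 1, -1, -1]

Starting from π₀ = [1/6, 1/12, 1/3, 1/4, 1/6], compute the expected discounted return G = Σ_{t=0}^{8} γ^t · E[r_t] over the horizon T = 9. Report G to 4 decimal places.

t=0: π = [0.1667, 0.0833, 0.3333, 0.2500, 0.1667], E[r] = 0.0833, γ^t·E[r] = 0.083333, running G = 0.083333
t=1: π = [0.1597, 0.2361, 0.2014, 0.2083, 0.1944], E[r] = -0.0417, γ^t·E[r] = -0.029167, running G = 0.054167
t=2: π = [0.1684, 0.2135, 0.2234, 0.2170, 0.1777], E[r] = -0.0029, γ^t·E[r] = -0.001418, running G = 0.052749
t=3: π = [0.1642, 0.2179, 0.2203, 0.2166, 0.1810], E[r] = -0.0131, γ^t·E[r] = -0.004483, running G = 0.048266
t=4: π = [0.1651, 0.2171, 0.2210, 0.2166, 0.1802], E[r] = -0.0106, γ^t·E[r] = -0.002557, running G = 0.045709
t=5: π = [0.1649, 0.2173, 0.2209, 0.2166, 0.1804], E[r] = -0.0112, γ^t·E[r] = -0.001874, running G = 0.043835
t=6: π = [0.1649, 0.2172, 0.2209, 0.2166, 0.1803], E[r] = -0.0110, γ^t·E[r] = -0.001299, running G = 0.042536
t=7: π = [0.1649, 0.2172, 0.2209, 0.2166, 0.1804], E[r] = -0.0111, γ^t·E[r] = -0.000911, running G = 0.041624
t=8: π = [0.1649, 0.2172, 0.2209, 0.2166, 0.1804], E[r] = -0.0111, γ^t·E[r] = -0.000638, running G = 0.040987

G = 0.0410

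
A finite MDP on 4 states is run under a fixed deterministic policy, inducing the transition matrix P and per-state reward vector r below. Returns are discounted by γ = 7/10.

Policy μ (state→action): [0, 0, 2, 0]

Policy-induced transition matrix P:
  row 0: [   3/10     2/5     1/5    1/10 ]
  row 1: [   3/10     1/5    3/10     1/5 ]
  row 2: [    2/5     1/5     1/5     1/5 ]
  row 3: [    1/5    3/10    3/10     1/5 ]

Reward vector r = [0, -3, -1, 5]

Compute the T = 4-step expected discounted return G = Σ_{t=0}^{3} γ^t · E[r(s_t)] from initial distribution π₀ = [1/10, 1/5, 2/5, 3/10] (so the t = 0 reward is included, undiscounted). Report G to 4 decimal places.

t=0: π = [0.1000, 0.2000, 0.4000, 0.3000], E[r] = 0.5000, γ^t·E[r] = 0.500000, running G = 0.500000
t=1: π = [0.3100, 0.2500, 0.2500, 0.1900], E[r] = -0.0500, γ^t·E[r] = -0.035000, running G = 0.465000
t=2: π = [0.3060, 0.2810, 0.2440, 0.1690], E[r] = -0.2420, γ^t·E[r] = -0.118580, running G = 0.346420
t=3: π = [0.3075, 0.2781, 0.2450, 0.1694], E[r] = -0.2323, γ^t·E[r] = -0.079679, running G = 0.266741

G = 0.2667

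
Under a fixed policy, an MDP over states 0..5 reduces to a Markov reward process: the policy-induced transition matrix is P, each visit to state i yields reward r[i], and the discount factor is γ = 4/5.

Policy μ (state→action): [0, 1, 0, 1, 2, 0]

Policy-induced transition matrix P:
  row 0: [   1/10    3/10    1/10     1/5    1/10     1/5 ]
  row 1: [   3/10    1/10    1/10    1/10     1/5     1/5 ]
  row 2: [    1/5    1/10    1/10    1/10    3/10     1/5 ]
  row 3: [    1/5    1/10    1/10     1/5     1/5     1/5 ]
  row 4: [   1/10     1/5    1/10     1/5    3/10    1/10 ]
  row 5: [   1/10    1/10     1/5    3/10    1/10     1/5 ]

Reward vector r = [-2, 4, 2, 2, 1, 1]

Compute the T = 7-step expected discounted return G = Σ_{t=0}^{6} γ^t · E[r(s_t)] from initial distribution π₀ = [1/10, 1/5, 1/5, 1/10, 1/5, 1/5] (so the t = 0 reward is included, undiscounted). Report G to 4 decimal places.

G = 5.3351

t=0: π = [0.1000, 0.2000, 0.2000, 0.1000, 0.2000, 0.2000], E[r] = 1.6000, γ^t·E[r] = 1.600000, running G = 1.600000
t=1: π = [0.1700, 0.1400, 0.1200, 0.1800, 0.2100, 0.1800], E[r] = 1.2100, γ^t·E[r] = 0.968000, running G = 2.568000
t=2: π = [0.1580, 0.1550, 0.1180, 0.1920, 0.1980, 0.1790], E[r] = 1.3010, γ^t·E[r] = 0.832640, running G = 3.400640
t=3: π = [0.1620, 0.1514, 0.1179, 0.1906, 0.1979, 0.1802], E[r] = 1.2767, γ^t·E[r] = 0.653670, running G = 4.054310
t=4: π = [0.1611, 0.1522, 0.1180, 0.1911, 0.1974, 0.1802], E[r] = 1.2823, γ^t·E[r] = 0.525226, running G = 4.579536
t=5: π = [0.1613, 0.1520, 0.1180, 0.1910, 0.1974, 0.1803], E[r] = 1.2809, γ^t·E[r] = 0.419712, running G = 4.999249
t=6: π = [0.1613, 0.1520, 0.1180, 0.1910, 0.1974, 0.1803], E[r] = 1.2812, γ^t·E[r] = 0.335859, running G = 5.335108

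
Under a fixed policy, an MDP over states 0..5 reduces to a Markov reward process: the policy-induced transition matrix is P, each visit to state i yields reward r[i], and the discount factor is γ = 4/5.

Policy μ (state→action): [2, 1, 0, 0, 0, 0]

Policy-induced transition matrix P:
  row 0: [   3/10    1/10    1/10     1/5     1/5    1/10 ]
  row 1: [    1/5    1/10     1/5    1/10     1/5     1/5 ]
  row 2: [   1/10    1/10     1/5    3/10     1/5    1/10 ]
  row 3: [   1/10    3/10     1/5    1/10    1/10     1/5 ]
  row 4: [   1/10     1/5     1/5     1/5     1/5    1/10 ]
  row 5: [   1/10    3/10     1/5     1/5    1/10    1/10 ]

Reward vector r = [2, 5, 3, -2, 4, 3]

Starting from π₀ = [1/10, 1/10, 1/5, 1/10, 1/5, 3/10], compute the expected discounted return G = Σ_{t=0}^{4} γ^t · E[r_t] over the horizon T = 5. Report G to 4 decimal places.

t=0: π = [0.1000, 0.1000, 0.2000, 0.1000, 0.2000, 0.3000], E[r] = 2.8000, γ^t·E[r] = 2.800000, running G = 2.800000
t=1: π = [0.1300, 0.2000, 0.1900, 0.2000, 0.1600, 0.1200], E[r] = 2.4300, γ^t·E[r] = 1.944000, running G = 4.744000
t=2: π = [0.1460, 0.1800, 0.1870, 0.1790, 0.1680, 0.1400], E[r] = 2.4870, γ^t·E[r] = 1.591680, running G = 6.335680
t=3: π = [0.1472, 0.1806, 0.1854, 0.1828, 0.1681, 0.1359], E[r] = 2.4681, γ^t·E[r] = 1.263667, running G = 7.599347
t=4: π = [0.1475, 0.1806, 0.1853, 0.1822, 0.1681, 0.1363], E[r] = 2.4707, γ^t·E[r] = 1.012011, running G = 8.611358

G = 8.6114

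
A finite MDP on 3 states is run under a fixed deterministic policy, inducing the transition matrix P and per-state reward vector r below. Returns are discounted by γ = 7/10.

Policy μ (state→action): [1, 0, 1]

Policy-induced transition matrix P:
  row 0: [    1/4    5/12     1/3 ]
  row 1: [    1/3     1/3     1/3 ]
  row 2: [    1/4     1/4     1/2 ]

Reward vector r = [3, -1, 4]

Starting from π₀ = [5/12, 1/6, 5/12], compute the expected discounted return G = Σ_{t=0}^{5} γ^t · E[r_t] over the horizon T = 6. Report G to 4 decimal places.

t=0: π = [0.4167, 0.1667, 0.4167], E[r] = 2.7500, γ^t·E[r] = 2.750000, running G = 2.750000
t=1: π = [0.2639, 0.3333, 0.4028], E[r] = 2.0694, γ^t·E[r] = 1.448611, running G = 4.198611
t=2: π = [0.2778, 0.3218, 0.4005], E[r] = 2.1134, γ^t·E[r] = 1.035579, running G = 5.234190
t=3: π = [0.2768, 0.3231, 0.4001], E[r] = 2.1076, γ^t·E[r] = 0.722920, running G = 5.957110
t=4: π = [0.2769, 0.3231, 0.4000], E[r] = 2.1078, γ^t·E[r] = 0.506075, running G = 6.463185
t=5: π = [0.2769, 0.3231, 0.4000], E[r] = 2.1077, γ^t·E[r] = 0.354241, running G = 6.817426

G = 6.8174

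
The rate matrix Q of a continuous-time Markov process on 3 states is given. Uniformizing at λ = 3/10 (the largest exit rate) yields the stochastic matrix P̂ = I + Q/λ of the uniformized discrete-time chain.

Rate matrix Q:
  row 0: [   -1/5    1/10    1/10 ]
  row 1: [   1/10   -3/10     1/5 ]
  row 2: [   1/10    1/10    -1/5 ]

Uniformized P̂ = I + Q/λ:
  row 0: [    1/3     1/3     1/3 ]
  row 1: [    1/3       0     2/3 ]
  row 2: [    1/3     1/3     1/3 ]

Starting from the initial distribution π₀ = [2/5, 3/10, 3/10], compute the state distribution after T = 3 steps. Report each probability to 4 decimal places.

π = [0.3333, 0.2481, 0.4185]

t=0: π = [0.4000, 0.3000, 0.3000]
t=1: π = [0.3333, 0.2333, 0.4333]
t=2: π = [0.3333, 0.2556, 0.4111]
t=3: π = [0.3333, 0.2481, 0.4185]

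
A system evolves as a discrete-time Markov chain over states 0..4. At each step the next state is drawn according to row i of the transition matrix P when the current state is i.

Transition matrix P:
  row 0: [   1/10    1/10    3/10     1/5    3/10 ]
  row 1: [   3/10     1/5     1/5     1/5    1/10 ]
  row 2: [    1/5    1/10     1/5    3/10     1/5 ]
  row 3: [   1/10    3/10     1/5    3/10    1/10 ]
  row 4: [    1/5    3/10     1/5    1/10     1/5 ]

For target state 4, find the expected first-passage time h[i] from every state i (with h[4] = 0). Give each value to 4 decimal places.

First-step conditioning: h[4] = 0; for i ≠ 4, h[i] = 1 + Σ_k P[i][k]·h[k].
  h[0] = 1 + 1/10·h[0] + 1/10·h[1] + 3/10·h[2] + 1/5·h[3]
  h[1] = 1 + 3/10·h[0] + 1/5·h[1] + 1/5·h[2] + 1/5·h[3]
  h[2] = 1 + 1/5·h[0] + 1/10·h[1] + 1/5·h[2] + 3/10·h[3]
  h[3] = 1 + 1/10·h[0] + 3/10·h[1] + 1/5·h[2] + 3/10·h[3]
Solving the 4×4 linear system over states ≠ 4 gives exactly h = [4510/873, 5455/873, 1675/291, 5665/873, 0] (h[4] = 0 is the target).

h = [5.1661, 6.2486, 5.7560, 6.4891, 0.0000]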